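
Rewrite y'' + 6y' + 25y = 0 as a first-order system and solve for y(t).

y(t) = C_1e^(-3t)cos(4t) + C_2e^(-3t)sin(4t)

Let x_1 = y, x_2 = y'. Then x_1' = x_2 and x_2' = -25x_1 - 6x_2.
A = [[0,1],[-25,-6]]; det(A-λI) = λ^2 + 6λ + 25.
Eigenvalues λ = -3 ± 4i.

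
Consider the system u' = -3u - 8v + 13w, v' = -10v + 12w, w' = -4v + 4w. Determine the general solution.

u(t) = c_1e^(-3t) - 2c_2e^(-2t) + 3c_3e^(-4t), v(t) = -3c_2e^(-2t) + 2c_3e^(-4t), w(t) = -2c_2e^(-2t) + c_3e^(-4t)

Coefficient matrix A = [[-3, -8, 13], [0, -10, 12], [0, -4, 4]].
det(A - λI) = 0 gives eigenvalues λ = -3, -2, -4.
For λ=-3: eigenvector (1,0,0).
For λ=-2: eigenvector (-2,-3,-2).
For λ=-4: eigenvector (3,2,1).
General solution: c_1e^(-3t)(1,0,0) + c_2e^(-2t)(-2,-3,-2) + c_3e^(-4t)(3,2,1).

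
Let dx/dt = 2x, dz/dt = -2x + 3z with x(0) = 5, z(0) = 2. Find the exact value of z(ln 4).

-352

A = [[2,0],[-2,3]]; eigenvalues λ = 2, 3.
Eigenvectors: (1,2) for λ=2, (0,-1) for λ=3.
From the initial condition, c_1 = 5, c_2 = 8.
z(ln 4) = (5)(4^2)(2) + (8)(4^3)(-1) = -352.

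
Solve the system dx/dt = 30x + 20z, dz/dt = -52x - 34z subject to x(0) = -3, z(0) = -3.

Coefficient matrix A = [[30, 20], [-52, -34]].
Characteristic polynomial det(A - λI) = λ^2 + 4λ + 20 = 0.
Eigenvalues λ = -2 ± 4i (complex conjugate pair).
For λ=-2+4i: an eigenvector is (-1,2) - i(2,-3) = (-1 - 2i, 2 + 3i).
A real fundamental pair from Re and Im of e^((-2+4i)t)v: X_1 = e^(-2t)(cos(4t)·(-1,2) + sin(4t)·(2,-3)), X_2 = e^(-2t)(sin(4t)·(-1,2) - cos(4t)·(2,-3)).
General solution: c_1X_1 + c_2X_2.
Applying x(0)=-3, z(0)=-3 gives c_1=-15, c_2=9.

x(t) = -39e^(-2t)sin(4t) - 3e^(-2t)cos(4t), z(t) = 63e^(-2t)sin(4t) - 3e^(-2t)cos(4t)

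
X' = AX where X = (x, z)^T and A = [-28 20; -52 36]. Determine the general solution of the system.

x(t) = 2c_1e^(4t)sin(4t) + c_1e^(4t)cos(4t) + c_2e^(4t)sin(4t) - 2c_2e^(4t)cos(4t), z(t) = 3c_1e^(4t)sin(4t) + 2c_1e^(4t)cos(4t) + 2c_2e^(4t)sin(4t) - 3c_2e^(4t)cos(4t)

Coefficient matrix A = [[-28, 20], [-52, 36]].
Characteristic polynomial det(A - λI) = λ^2 - 8λ + 32 = 0.
Eigenvalues λ = 4 ± 4i (complex conjugate pair).
For λ=4+4i: an eigenvector is (1,2) - i(2,3) = (1 - 2i, 2 - 3i).
A real fundamental pair from Re and Im of e^((4+4i)t)v: X_1 = e^(4t)(cos(4t)·(1,2) + sin(4t)·(2,3)), X_2 = e^(4t)(sin(4t)·(1,2) - cos(4t)·(2,3)).
General solution: c_1X_1 + c_2X_2.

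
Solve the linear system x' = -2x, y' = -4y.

Coefficient matrix A = [[-2, 0], [0, -4]].
Characteristic polynomial det(A - λI) = λ^2 + 6λ + 8 = 0.
Eigenvalues λ = -4, -2.
For λ=-4: (A-λI) row 1 is [2, 0], so an eigenvector is (0, -1).
For λ=-2: (A-λI) row 2 is [0, -2], so an eigenvector is (1, 0).
General solution: K_1e^(-4t)(0,-1) + K_2e^(-2t)(1,0).

x(t) = K_2e^(-2t), y(t) = -K_1e^(-4t)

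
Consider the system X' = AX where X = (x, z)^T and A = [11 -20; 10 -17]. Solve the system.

x(t) = -3C_1e^(-3t)sin(2t) + C_1e^(-3t)cos(2t) + C_2e^(-3t)sin(2t) + 3C_2e^(-3t)cos(2t), z(t) = -2C_1e^(-3t)sin(2t) + C_1e^(-3t)cos(2t) + C_2e^(-3t)sin(2t) + 2C_2e^(-3t)cos(2t)

Coefficient matrix A = [[11, -20], [10, -17]].
Characteristic polynomial det(A - λI) = λ^2 + 6λ + 13 = 0.
Eigenvalues λ = -3 ± 2i (complex conjugate pair).
For λ=-3+2i: an eigenvector is (1,1) - i(-3,-2) = (1 + 3i, 1 + 2i).
A real fundamental pair from Re and Im of e^((-3+2i)t)v: X_1 = e^(-3t)(cos(2t)·(1,1) + sin(2t)·(-3,-2)), X_2 = e^(-3t)(sin(2t)·(1,1) - cos(2t)·(-3,-2)).
General solution: C_1X_1 + C_2X_2.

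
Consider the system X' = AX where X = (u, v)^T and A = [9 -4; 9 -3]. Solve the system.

u(t) = 2K_1e^(3t) + 2K_2te^(3t) - K_2e^(3t), v(t) = 3K_1e^(3t) + 3K_2te^(3t) - 2K_2e^(3t)

Coefficient matrix A = [[9, -4], [9, -3]].
Characteristic polynomial det(A - λI) = λ^2 - 6λ + 9 = 0.
Single eigenvalue λ = 3 with algebraic multiplicity 2.
Eigenvector v = (2,3); generalized eigenvector w with (A-λI)w=v is (-1,-2).
General solution: e^(3t)[K_1·v + K_2·(t·v + w)].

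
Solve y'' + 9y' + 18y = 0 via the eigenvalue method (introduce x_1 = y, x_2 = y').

Let x_1 = y, x_2 = y'. Then x_1' = x_2 and x_2' = -18x_1 - 9x_2.
A = [[0,1],[-18,-9]]; det(A-λI) = λ^2 + 9λ + 18.
Eigenvalues λ = -3, -6 with eigenvectors (1,-3), (1,-6).

y(t) = c_1e^(-3t) + c_2e^(-6t)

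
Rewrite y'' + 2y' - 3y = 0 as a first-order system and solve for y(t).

Let x_1 = y, x_2 = y'. Then x_1' = x_2 and x_2' = 3x_1 - 2x_2.
A = [[0,1],[3,-2]]; det(A-λI) = λ^2 + 2λ - 3.
Eigenvalues λ = -3, 1 with eigenvectors (1,-3), (1,1).

y(t) = C_1e^(-3t) + C_2e^(t)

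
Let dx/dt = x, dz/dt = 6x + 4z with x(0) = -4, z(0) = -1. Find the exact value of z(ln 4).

A = [[1,0],[6,4]]; eigenvalues λ = 4, 1.
Eigenvectors: (0,-1) for λ=4, (-1,2) for λ=1.
From the initial condition, c_1 = 9, c_2 = 4.
z(ln 4) = (9)(4^4)(-1) + (4)(4^1)(2) = -2272.

-2272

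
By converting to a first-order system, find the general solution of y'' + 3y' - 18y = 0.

Let x_1 = y, x_2 = y'. Then x_1' = x_2 and x_2' = 18x_1 - 3x_2.
A = [[0,1],[18,-3]]; det(A-λI) = λ^2 + 3λ - 18.
Eigenvalues λ = -6, 3 with eigenvectors (1,-6), (1,3).

y(t) = C_1e^(-6t) + C_2e^(3t)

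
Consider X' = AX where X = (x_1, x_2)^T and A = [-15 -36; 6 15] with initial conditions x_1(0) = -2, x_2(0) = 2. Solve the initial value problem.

Coefficient matrix A = [[-15, -36], [6, 15]].
Characteristic polynomial det(A - λI) = λ^2 - 9 = 0.
Eigenvalues λ = -3, 3.
For λ=-3: (A-λI) row 1 is [-12, -36], so an eigenvector is (3, -1).
For λ=3: (A-λI) row 1 is [-18, -36], so an eigenvector is (2, -1).
General solution: c_1e^(-3t)(3,-1) + c_2e^(3t)(2,-1).
Applying x_1(0)=-2, x_2(0)=2 gives c_1=2, c_2=-4.

x_1(t) = -8e^(3t) + 6e^(-3t), x_2(t) = 4e^(3t) - 2e^(-3t)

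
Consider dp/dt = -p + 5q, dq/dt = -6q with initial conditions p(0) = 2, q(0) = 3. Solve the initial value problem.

Coefficient matrix A = [[-1, 5], [0, -6]].
Characteristic polynomial det(A - λI) = λ^2 + 7λ + 6 = 0.
Eigenvalues λ = -6, -1.
For λ=-6: (A-λI) row 1 is [5, 5], so an eigenvector is (-1, 1).
For λ=-1: (A-λI) row 1 is [0, 5], so an eigenvector is (1, 0).
General solution: K_1e^(-6t)(-1,1) + K_2e^(-t)(1,0).
Applying p(0)=2, q(0)=3 gives K_1=3, K_2=5.

p(t) = 5e^(-t) - 3e^(-6t), q(t) = 3e^(-6t)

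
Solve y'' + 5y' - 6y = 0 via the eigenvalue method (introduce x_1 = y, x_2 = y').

y(t) = c_1e^(t) + c_2e^(-6t)

Let x_1 = y, x_2 = y'. Then x_1' = x_2 and x_2' = 6x_1 - 5x_2.
A = [[0,1],[6,-5]]; det(A-λI) = λ^2 + 5λ - 6.
Eigenvalues λ = 1, -6 with eigenvectors (1,1), (1,-6).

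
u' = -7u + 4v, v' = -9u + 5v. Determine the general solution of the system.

u(t) = -2K_1e^(-t) - 2K_2te^(-t) + K_2e^(-t), v(t) = -3K_1e^(-t) - 3K_2te^(-t) + K_2e^(-t)

Coefficient matrix A = [[-7, 4], [-9, 5]].
Characteristic polynomial det(A - λI) = λ^2 + 2λ + 1 = 0.
Single eigenvalue λ = -1 with algebraic multiplicity 2.
Eigenvector v = (-2,-3); generalized eigenvector w with (A-λI)w=v is (1,1).
General solution: e^(-t)[K_1·v + K_2·(t·v + w)].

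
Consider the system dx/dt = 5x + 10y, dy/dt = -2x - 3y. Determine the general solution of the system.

x(t) = -2C_1e^(t)sin(2t) - C_1e^(t)cos(2t) - C_2e^(t)sin(2t) + 2C_2e^(t)cos(2t), y(t) = C_1e^(t)sin(2t) - C_2e^(t)cos(2t)

Coefficient matrix A = [[5, 10], [-2, -3]].
Characteristic polynomial det(A - λI) = λ^2 - 2λ + 5 = 0.
Eigenvalues λ = 1 ± 2i (complex conjugate pair).
For λ=1+2i: an eigenvector is (-1,0) - i(-2,1) = (-1 + 2i, 0 - i).
A real fundamental pair from Re and Im of e^((1+2i)t)v: X_1 = e^(t)(cos(2t)·(-1,0) + sin(2t)·(-2,1)), X_2 = e^(t)(sin(2t)·(-1,0) - cos(2t)·(-2,1)).
General solution: C_1X_1 + C_2X_2.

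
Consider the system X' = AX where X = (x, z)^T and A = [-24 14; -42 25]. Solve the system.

x(t) = 2c_1e^(-3t) - c_2e^(4t), z(t) = 3c_1e^(-3t) - 2c_2e^(4t)

Coefficient matrix A = [[-24, 14], [-42, 25]].
Characteristic polynomial det(A - λI) = λ^2 - λ - 12 = 0.
Eigenvalues λ = -3, 4.
For λ=-3: (A-λI) row 1 is [-21, 14], so an eigenvector is (2, 3).
For λ=4: (A-λI) row 1 is [-28, 14], so an eigenvector is (-1, -2).
General solution: c_1e^(-3t)(2,3) + c_2e^(4t)(-1,-2).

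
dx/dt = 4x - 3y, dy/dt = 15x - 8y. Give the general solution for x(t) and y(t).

Coefficient matrix A = [[4, -3], [15, -8]].
Characteristic polynomial det(A - λI) = λ^2 + 4λ + 13 = 0.
Eigenvalues λ = -2 ± 3i (complex conjugate pair).
For λ=-2+3i: an eigenvector is (0,1) - i(-1,-2) = (0 + i, 1 + 2i).
A real fundamental pair from Re and Im of e^((-2+3i)t)v: X_1 = e^(-2t)(cos(3t)·(0,1) + sin(3t)·(-1,-2)), X_2 = e^(-2t)(sin(3t)·(0,1) - cos(3t)·(-1,-2)).
General solution: c_1X_1 + c_2X_2.

x(t) = -c_1e^(-2t)sin(3t) + c_2e^(-2t)cos(3t), y(t) = -2c_1e^(-2t)sin(3t) + c_1e^(-2t)cos(3t) + c_2e^(-2t)sin(3t) + 2c_2e^(-2t)cos(3t)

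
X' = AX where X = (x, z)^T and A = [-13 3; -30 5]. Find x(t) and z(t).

x(t) = -K_1e^(-4t)cos(3t) - K_2e^(-4t)sin(3t), z(t) = K_1e^(-4t)sin(3t) - 3K_1e^(-4t)cos(3t) - 3K_2e^(-4t)sin(3t) - K_2e^(-4t)cos(3t)

Coefficient matrix A = [[-13, 3], [-30, 5]].
Characteristic polynomial det(A - λI) = λ^2 + 8λ + 25 = 0.
Eigenvalues λ = -4 ± 3i (complex conjugate pair).
For λ=-4+3i: an eigenvector is (-1,-3) - i(0,1) = (-1, -3 - i).
A real fundamental pair from Re and Im of e^((-4+3i)t)v: X_1 = e^(-4t)(cos(3t)·(-1,-3) + sin(3t)·(0,1)), X_2 = e^(-4t)(sin(3t)·(-1,-3) - cos(3t)·(0,1)).
General solution: K_1X_1 + K_2X_2.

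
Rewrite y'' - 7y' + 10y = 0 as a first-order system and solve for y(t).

Let x_1 = y, x_2 = y'. Then x_1' = x_2 and x_2' = -10x_1 + 7x_2.
A = [[0,1],[-10,7]]; det(A-λI) = λ^2 - 7λ + 10.
Eigenvalues λ = 2, 5 with eigenvectors (1,2), (1,5).

y(t) = K_1e^(2t) + K_2e^(5t)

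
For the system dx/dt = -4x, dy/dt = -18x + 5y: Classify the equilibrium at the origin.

A = [[-4,0],[-18,5]]; det(A-λI) = λ^2 - λ - 20.
λ = 5, -4: opposite signs.

saddle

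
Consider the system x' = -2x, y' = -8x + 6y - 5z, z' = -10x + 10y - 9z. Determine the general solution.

Coefficient matrix A = [[-2, 0, 0], [-8, 6, -5], [-10, 10, -9]].
det(A - λI) = 0 gives eigenvalues λ = -4, -2, 1.
For λ=-4: eigenvector (0,1,2).
For λ=-2: eigenvector (1,1,0).
For λ=1: eigenvector (0,-1,-1).
General solution: C_1e^(-4t)(0,1,2) + C_2e^(-2t)(1,1,0) + C_3e^(t)(0,-1,-1).

x(t) = C_2e^(-2t), y(t) = C_1e^(-4t) + C_2e^(-2t) - C_3e^(t), z(t) = 2C_1e^(-4t) - C_3e^(t)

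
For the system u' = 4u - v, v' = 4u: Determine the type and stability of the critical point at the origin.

unstable improper node

A = [[4,-1],[4,0]]; det(A-λI) = λ^2 - 4λ + 4.
repeated λ = 2 with a single eigenvector.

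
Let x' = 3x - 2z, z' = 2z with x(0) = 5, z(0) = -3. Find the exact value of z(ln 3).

-27

A = [[3,-2],[0,2]]; eigenvalues λ = 2, 3.
Eigenvectors: (2,1) for λ=2, (-1,0) for λ=3.
From the initial condition, c_1 = -3, c_2 = -11.
z(ln 3) = (-3)(3^2)(1) + (-11)(3^3)(0) = -27.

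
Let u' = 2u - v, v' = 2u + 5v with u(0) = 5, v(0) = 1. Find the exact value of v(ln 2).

A = [[2,-1],[2,5]]; eigenvalues λ = 4, 3.
Eigenvectors: (1,-2) for λ=4, (1,-1) for λ=3.
From the initial condition, c_1 = -6, c_2 = 11.
v(ln 2) = (-6)(2^4)(-2) + (11)(2^3)(-1) = 104.

104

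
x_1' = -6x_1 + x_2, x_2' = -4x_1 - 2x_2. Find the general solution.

Coefficient matrix A = [[-6, 1], [-4, -2]].
Characteristic polynomial det(A - λI) = λ^2 + 8λ + 16 = 0.
Single eigenvalue λ = -4 with algebraic multiplicity 2.
Eigenvector v = (-1,-2); generalized eigenvector w with (A-λI)w=v is (-1,-3).
General solution: e^(-4t)[c_1·v + c_2·(t·v + w)].

x_1(t) = -c_1e^(-4t) - c_2te^(-4t) - c_2e^(-4t), x_2(t) = -2c_1e^(-4t) - 2c_2te^(-4t) - 3c_2e^(-4t)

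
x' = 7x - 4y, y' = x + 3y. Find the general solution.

Coefficient matrix A = [[7, -4], [1, 3]].
Characteristic polynomial det(A - λI) = λ^2 - 10λ + 25 = 0.
Single eigenvalue λ = 5 with algebraic multiplicity 2.
Eigenvector v = (2,1); generalized eigenvector w with (A-λI)w=v is (-1,-1).
General solution: e^(5t)[K_1·v + K_2·(t·v + w)].

x(t) = 2K_1e^(5t) + 2K_2te^(5t) - K_2e^(5t), y(t) = K_1e^(5t) + K_2te^(5t) - K_2e^(5t)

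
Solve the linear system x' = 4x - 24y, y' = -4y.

Coefficient matrix A = [[4, -24], [0, -4]].
Characteristic polynomial det(A - λI) = λ^2 - 16 = 0.
Eigenvalues λ = 4, -4.
For λ=4: (A-λI) row 1 is [0, -24], so an eigenvector is (1, 0).
For λ=-4: (A-λI) row 1 is [8, -24], so an eigenvector is (3, 1).
General solution: c_1e^(4t)(1,0) + c_2e^(-4t)(3,1).

x(t) = c_1e^(4t) + 3c_2e^(-4t), y(t) = c_2e^(-4t)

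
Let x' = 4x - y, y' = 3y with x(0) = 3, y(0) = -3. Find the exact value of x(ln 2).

72

A = [[4,-1],[0,3]]; eigenvalues λ = 3, 4.
Eigenvectors: (-1,-1) for λ=3, (1,0) for λ=4.
From the initial condition, c_1 = 3, c_2 = 6.
x(ln 2) = (3)(2^3)(-1) + (6)(2^4)(1) = 72.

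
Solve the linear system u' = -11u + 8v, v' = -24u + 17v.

u(t) = -K_1e^(5t) + 2K_2e^(t), v(t) = -2K_1e^(5t) + 3K_2e^(t)

Coefficient matrix A = [[-11, 8], [-24, 17]].
Characteristic polynomial det(A - λI) = λ^2 - 6λ + 5 = 0.
Eigenvalues λ = 5, 1.
For λ=5: (A-λI) row 1 is [-16, 8], so an eigenvector is (-1, -2).
For λ=1: (A-λI) row 1 is [-12, 8], so an eigenvector is (2, 3).
General solution: K_1e^(5t)(-1,-2) + K_2e^(t)(2,3).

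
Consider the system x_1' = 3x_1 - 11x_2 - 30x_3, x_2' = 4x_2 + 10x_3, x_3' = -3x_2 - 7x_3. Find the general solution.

Coefficient matrix A = [[3, -11, -30], [0, 4, 10], [0, -3, -7]].
det(A - λI) = 0 gives eigenvalues λ = -2, 3, -1.
For λ=-2: eigenvector (7,-5,3).
For λ=3: eigenvector (1,0,0).
For λ=-1: eigenvector (2,-2,1).
General solution: C_1e^(-2t)(7,-5,3) + C_2e^(3t)(1,0,0) + C_3e^(-t)(2,-2,1).

x_1(t) = 7C_1e^(-2t) + C_2e^(3t) + 2C_3e^(-t), x_2(t) = -5C_1e^(-2t) - 2C_3e^(-t), x_3(t) = 3C_1e^(-2t) + C_3e^(-t)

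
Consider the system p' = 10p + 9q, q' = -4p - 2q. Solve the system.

p(t) = 3K_1e^(4t) + 3K_2te^(4t) - K_2e^(4t), q(t) = -2K_1e^(4t) - 2K_2te^(4t) + K_2e^(4t)

Coefficient matrix A = [[10, 9], [-4, -2]].
Characteristic polynomial det(A - λI) = λ^2 - 8λ + 16 = 0.
Single eigenvalue λ = 4 with algebraic multiplicity 2.
Eigenvector v = (3,-2); generalized eigenvector w with (A-λI)w=v is (-1,1).
General solution: e^(4t)[K_1·v + K_2·(t·v + w)].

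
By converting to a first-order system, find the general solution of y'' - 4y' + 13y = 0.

Let x_1 = y, x_2 = y'. Then x_1' = x_2 and x_2' = -13x_1 + 4x_2.
A = [[0,1],[-13,4]]; det(A-λI) = λ^2 - 4λ + 13.
Eigenvalues λ = 2 ± 3i.

y(t) = K_1e^(2t)cos(3t) + K_2e^(2t)sin(3t)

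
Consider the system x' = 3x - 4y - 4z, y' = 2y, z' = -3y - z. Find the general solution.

Coefficient matrix A = [[3, -4, -4], [0, 2, 0], [0, -3, -1]].
det(A - λI) = 0 gives eigenvalues λ = 3, -1, 2.
For λ=3: eigenvector (1,0,0).
For λ=-1: eigenvector (1,0,1).
For λ=2: eigenvector (0,-1,1).
General solution: K_1e^(3t)(1,0,0) + K_2e^(-t)(1,0,1) + K_3e^(2t)(0,-1,1).

x(t) = K_1e^(3t) + K_2e^(-t), y(t) = -K_3e^(2t), z(t) = K_2e^(-t) + K_3e^(2t)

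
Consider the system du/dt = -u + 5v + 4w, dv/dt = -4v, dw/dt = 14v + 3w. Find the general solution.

u(t) = K_1e^(-4t) + K_2e^(-t) + K_3e^(3t), v(t) = K_1e^(-4t), w(t) = -2K_1e^(-4t) + K_3e^(3t)

Coefficient matrix A = [[-1, 5, 4], [0, -4, 0], [0, 14, 3]].
det(A - λI) = 0 gives eigenvalues λ = -4, -1, 3.
For λ=-4: eigenvector (1,1,-2).
For λ=-1: eigenvector (1,0,0).
For λ=3: eigenvector (1,0,1).
General solution: K_1e^(-4t)(1,1,-2) + K_2e^(-t)(1,0,0) + K_3e^(3t)(1,0,1).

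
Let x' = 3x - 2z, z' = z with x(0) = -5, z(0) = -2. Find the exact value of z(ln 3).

A = [[3,-2],[0,1]]; eigenvalues λ = 3, 1.
Eigenvectors: (1,0) for λ=3, (-1,-1) for λ=1.
From the initial condition, c_1 = -3, c_2 = 2.
z(ln 3) = (-3)(3^3)(0) + (2)(3^1)(-1) = -6.

-6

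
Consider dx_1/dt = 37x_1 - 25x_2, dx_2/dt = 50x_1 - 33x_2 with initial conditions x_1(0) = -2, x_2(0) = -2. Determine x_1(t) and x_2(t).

x_1(t) = -4e^(2t)sin(5t) - 2e^(2t)cos(5t), x_2(t) = -6e^(2t)sin(5t) - 2e^(2t)cos(5t)

Coefficient matrix A = [[37, -25], [50, -33]].
Characteristic polynomial det(A - λI) = λ^2 - 4λ + 29 = 0.
Eigenvalues λ = 2 ± 5i (complex conjugate pair).
For λ=2+5i: an eigenvector is (2,3) - i(-1,-1) = (2 + i, 3 + i).
A real fundamental pair from Re and Im of e^((2+5i)t)v: X_1 = e^(2t)(cos(5t)·(2,3) + sin(5t)·(-1,-1)), X_2 = e^(2t)(sin(5t)·(2,3) - cos(5t)·(-1,-1)).
General solution: C_1X_1 + C_2X_2.
Applying x_1(0)=-2, x_2(0)=-2 gives C_1=0, C_2=-2.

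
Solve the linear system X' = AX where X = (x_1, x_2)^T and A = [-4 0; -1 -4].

Coefficient matrix A = [[-4, 0], [-1, -4]].
Characteristic polynomial det(A - λI) = λ^2 + 8λ + 16 = 0.
Single eigenvalue λ = -4 with algebraic multiplicity 2.
Eigenvector v = (0,-1); generalized eigenvector w with (A-λI)w=v is (1,2).
General solution: e^(-4t)[c_1·v + c_2·(t·v + w)].

x_1(t) = c_2e^(-4t), x_2(t) = -c_1e^(-4t) - c_2te^(-4t) + 2c_2e^(-4t)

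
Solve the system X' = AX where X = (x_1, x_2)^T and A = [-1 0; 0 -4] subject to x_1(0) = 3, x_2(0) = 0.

x_1(t) = 3e^(-t), x_2(t) = 0

Coefficient matrix A = [[-1, 0], [0, -4]].
Characteristic polynomial det(A - λI) = λ^2 + 5λ + 4 = 0.
Eigenvalues λ = -4, -1.
For λ=-4: (A-λI) row 1 is [3, 0], so an eigenvector is (0, 1).
For λ=-1: (A-λI) row 2 is [0, -3], so an eigenvector is (-1, 0).
General solution: K_1e^(-4t)(0,1) + K_2e^(-t)(-1,0).
Applying x_1(0)=3, x_2(0)=0 gives K_1=0, K_2=-3.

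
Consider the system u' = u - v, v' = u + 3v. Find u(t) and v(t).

Coefficient matrix A = [[1, -1], [1, 3]].
Characteristic polynomial det(A - λI) = λ^2 - 4λ + 4 = 0.
Single eigenvalue λ = 2 with algebraic multiplicity 2.
Eigenvector v = (-1,1); generalized eigenvector w with (A-λI)w=v is (3,-2).
General solution: e^(2t)[C_1·v + C_2·(t·v + w)].

u(t) = -C_1e^(2t) - C_2te^(2t) + 3C_2e^(2t), v(t) = C_1e^(2t) + C_2te^(2t) - 2C_2e^(2t)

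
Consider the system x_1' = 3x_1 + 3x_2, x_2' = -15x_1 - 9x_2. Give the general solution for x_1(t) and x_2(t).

x_1(t) = K_1e^(-3t)sin(3t) - K_2e^(-3t)cos(3t), x_2(t) = -2K_1e^(-3t)sin(3t) + K_1e^(-3t)cos(3t) + K_2e^(-3t)sin(3t) + 2K_2e^(-3t)cos(3t)

Coefficient matrix A = [[3, 3], [-15, -9]].
Characteristic polynomial det(A - λI) = λ^2 + 6λ + 18 = 0.
Eigenvalues λ = -3 ± 3i (complex conjugate pair).
For λ=-3+3i: an eigenvector is (0,1) - i(1,-2) = (0 - i, 1 + 2i).
A real fundamental pair from Re and Im of e^((-3+3i)t)v: X_1 = e^(-3t)(cos(3t)·(0,1) + sin(3t)·(1,-2)), X_2 = e^(-3t)(sin(3t)·(0,1) - cos(3t)·(1,-2)).
General solution: K_1X_1 + K_2X_2.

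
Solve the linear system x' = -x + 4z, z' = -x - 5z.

Coefficient matrix A = [[-1, 4], [-1, -5]].
Characteristic polynomial det(A - λI) = λ^2 + 6λ + 9 = 0.
Single eigenvalue λ = -3 with algebraic multiplicity 2.
Eigenvector v = (2,-1); generalized eigenvector w with (A-λI)w=v is (3,-1).
General solution: e^(-3t)[K_1·v + K_2·(t·v + w)].

x(t) = 2K_1e^(-3t) + 2K_2te^(-3t) + 3K_2e^(-3t), z(t) = -K_1e^(-3t) - K_2te^(-3t) - K_2e^(-3t)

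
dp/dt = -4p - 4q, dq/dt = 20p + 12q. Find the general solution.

p(t) = K_1e^(4t)cos(4t) + K_2e^(4t)sin(4t), q(t) = K_1e^(4t)sin(4t) - 2K_1e^(4t)cos(4t) - 2K_2e^(4t)sin(4t) - K_2e^(4t)cos(4t)

Coefficient matrix A = [[-4, -4], [20, 12]].
Characteristic polynomial det(A - λI) = λ^2 - 8λ + 32 = 0.
Eigenvalues λ = 4 ± 4i (complex conjugate pair).
For λ=4+4i: an eigenvector is (1,-2) - i(0,1) = (1, -2 - i).
A real fundamental pair from Re and Im of e^((4+4i)t)v: X_1 = e^(4t)(cos(4t)·(1,-2) + sin(4t)·(0,1)), X_2 = e^(4t)(sin(4t)·(1,-2) - cos(4t)·(0,1)).
General solution: K_1X_1 + K_2X_2.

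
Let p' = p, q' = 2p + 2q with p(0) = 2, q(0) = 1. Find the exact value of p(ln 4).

8

A = [[1,0],[2,2]]; eigenvalues λ = 1, 2.
Eigenvectors: (1,-2) for λ=1, (0,1) for λ=2.
From the initial condition, c_1 = 2, c_2 = 5.
p(ln 4) = (2)(4^1)(1) + (5)(4^2)(0) = 8.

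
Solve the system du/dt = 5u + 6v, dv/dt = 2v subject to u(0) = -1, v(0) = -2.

u(t) = -5e^(5t) + 4e^(2t), v(t) = -2e^(2t)

Coefficient matrix A = [[5, 6], [0, 2]].
Characteristic polynomial det(A - λI) = λ^2 - 7λ + 10 = 0.
Eigenvalues λ = 5, 2.
For λ=5: (A-λI) row 1 is [0, 6], so an eigenvector is (-1, 0).
For λ=2: (A-λI) row 1 is [3, 6], so an eigenvector is (2, -1).
General solution: c_1e^(5t)(-1,0) + c_2e^(2t)(2,-1).
Applying u(0)=-1, v(0)=-2 gives c_1=5, c_2=2.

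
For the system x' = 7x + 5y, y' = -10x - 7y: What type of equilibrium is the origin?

A = [[7,5],[-10,-7]]; det(A-λI) = λ^2 + 1.
λ = 0 ± i: zero real part.

center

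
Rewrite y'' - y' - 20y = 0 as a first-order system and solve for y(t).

Let x_1 = y, x_2 = y'. Then x_1' = x_2 and x_2' = 20x_1 + x_2.
A = [[0,1],[20,1]]; det(A-λI) = λ^2 - λ - 20.
Eigenvalues λ = -4, 5 with eigenvectors (1,-4), (1,5).

y(t) = K_1e^(-4t) + K_2e^(5t)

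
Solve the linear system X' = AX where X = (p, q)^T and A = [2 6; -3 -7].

p(t) = 2c_1e^(-t) - c_2e^(-4t), q(t) = -c_1e^(-t) + c_2e^(-4t)

Coefficient matrix A = [[2, 6], [-3, -7]].
Characteristic polynomial det(A - λI) = λ^2 + 5λ + 4 = 0.
Eigenvalues λ = -1, -4.
For λ=-1: (A-λI) row 1 is [3, 6], so an eigenvector is (2, -1).
For λ=-4: (A-λI) row 1 is [6, 6], so an eigenvector is (-1, 1).
General solution: c_1e^(-t)(2,-1) + c_2e^(-4t)(-1,1).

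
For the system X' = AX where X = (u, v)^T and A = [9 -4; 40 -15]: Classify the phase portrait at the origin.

stable spiral

A = [[9,-4],[40,-15]]; det(A-λI) = λ^2 + 6λ + 25.
λ = -3 ± 4i: negative real part.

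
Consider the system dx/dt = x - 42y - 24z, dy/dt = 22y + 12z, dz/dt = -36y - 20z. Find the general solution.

x(t) = -2K_1e^(-2t) + K_2e^(t) - 4K_3e^(4t), y(t) = K_1e^(-2t) + 2K_3e^(4t), z(t) = -2K_1e^(-2t) - 3K_3e^(4t)

Coefficient matrix A = [[1, -42, -24], [0, 22, 12], [0, -36, -20]].
det(A - λI) = 0 gives eigenvalues λ = -2, 1, 4.
For λ=-2: eigenvector (-2,1,-2).
For λ=1: eigenvector (1,0,0).
For λ=4: eigenvector (-4,2,-3).
General solution: K_1e^(-2t)(-2,1,-2) + K_2e^(t)(1,0,0) + K_3e^(4t)(-4,2,-3).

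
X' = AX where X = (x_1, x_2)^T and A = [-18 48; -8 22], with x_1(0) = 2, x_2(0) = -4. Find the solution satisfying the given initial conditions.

x_1(t) = -28e^(6t) + 30e^(-2t), x_2(t) = -14e^(6t) + 10e^(-2t)

Coefficient matrix A = [[-18, 48], [-8, 22]].
Characteristic polynomial det(A - λI) = λ^2 - 4λ - 12 = 0.
Eigenvalues λ = 6, -2.
For λ=6: (A-λI) row 1 is [-24, 48], so an eigenvector is (2, 1).
For λ=-2: (A-λI) row 1 is [-16, 48], so an eigenvector is (3, 1).
General solution: K_1e^(6t)(2,1) + K_2e^(-2t)(3,1).
Applying x_1(0)=2, x_2(0)=-4 gives K_1=-14, K_2=10.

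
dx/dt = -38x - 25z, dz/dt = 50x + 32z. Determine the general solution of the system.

Coefficient matrix A = [[-38, -25], [50, 32]].
Characteristic polynomial det(A - λI) = λ^2 + 6λ + 34 = 0.
Eigenvalues λ = -3 ± 5i (complex conjugate pair).
For λ=-3+5i: an eigenvector is (-2,3) - i(-1,1) = (-2 + i, 3 - i).
A real fundamental pair from Re and Im of e^((-3+5i)t)v: X_1 = e^(-3t)(cos(5t)·(-2,3) + sin(5t)·(-1,1)), X_2 = e^(-3t)(sin(5t)·(-2,3) - cos(5t)·(-1,1)).
General solution: K_1X_1 + K_2X_2.

x(t) = -K_1e^(-3t)sin(5t) - 2K_1e^(-3t)cos(5t) - 2K_2e^(-3t)sin(5t) + K_2e^(-3t)cos(5t), z(t) = K_1e^(-3t)sin(5t) + 3K_1e^(-3t)cos(5t) + 3K_2e^(-3t)sin(5t) - K_2e^(-3t)cos(5t)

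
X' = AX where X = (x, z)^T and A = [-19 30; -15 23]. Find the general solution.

Coefficient matrix A = [[-19, 30], [-15, 23]].
Characteristic polynomial det(A - λI) = λ^2 - 4λ + 13 = 0.
Eigenvalues λ = 2 ± 3i (complex conjugate pair).
For λ=2+3i: an eigenvector is (-3,-2) - i(1,1) = (-3 - i, -2 - i).
A real fundamental pair from Re and Im of e^((2+3i)t)v: X_1 = e^(2t)(cos(3t)·(-3,-2) + sin(3t)·(1,1)), X_2 = e^(2t)(sin(3t)·(-3,-2) - cos(3t)·(1,1)).
General solution: C_1X_1 + C_2X_2.

x(t) = C_1e^(2t)sin(3t) - 3C_1e^(2t)cos(3t) - 3C_2e^(2t)sin(3t) - C_2e^(2t)cos(3t), z(t) = C_1e^(2t)sin(3t) - 2C_1e^(2t)cos(3t) - 2C_2e^(2t)sin(3t) - C_2e^(2t)cos(3t)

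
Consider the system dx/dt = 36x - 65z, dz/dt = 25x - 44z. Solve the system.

Coefficient matrix A = [[36, -65], [25, -44]].
Characteristic polynomial det(A - λI) = λ^2 + 8λ + 41 = 0.
Eigenvalues λ = -4 ± 5i (complex conjugate pair).
For λ=-4+5i: an eigenvector is (2,1) - i(3,2) = (2 - 3i, 1 - 2i).
A real fundamental pair from Re and Im of e^((-4+5i)t)v: X_1 = e^(-4t)(cos(5t)·(2,1) + sin(5t)·(3,2)), X_2 = e^(-4t)(sin(5t)·(2,1) - cos(5t)·(3,2)).
General solution: K_1X_1 + K_2X_2.

x(t) = 3K_1e^(-4t)sin(5t) + 2K_1e^(-4t)cos(5t) + 2K_2e^(-4t)sin(5t) - 3K_2e^(-4t)cos(5t), z(t) = 2K_1e^(-4t)sin(5t) + K_1e^(-4t)cos(5t) + K_2e^(-4t)sin(5t) - 2K_2e^(-4t)cos(5t)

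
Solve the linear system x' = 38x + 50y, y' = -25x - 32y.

Coefficient matrix A = [[38, 50], [-25, -32]].
Characteristic polynomial det(A - λI) = λ^2 - 6λ + 34 = 0.
Eigenvalues λ = 3 ± 5i (complex conjugate pair).
For λ=3+5i: an eigenvector is (-1,1) - i(3,-2) = (-1 - 3i, 1 + 2i).
A real fundamental pair from Re and Im of e^((3+5i)t)v: X_1 = e^(3t)(cos(5t)·(-1,1) + sin(5t)·(3,-2)), X_2 = e^(3t)(sin(5t)·(-1,1) - cos(5t)·(3,-2)).
General solution: c_1X_1 + c_2X_2.

x(t) = 3c_1e^(3t)sin(5t) - c_1e^(3t)cos(5t) - c_2e^(3t)sin(5t) - 3c_2e^(3t)cos(5t), y(t) = -2c_1e^(3t)sin(5t) + c_1e^(3t)cos(5t) + c_2e^(3t)sin(5t) + 2c_2e^(3t)cos(5t)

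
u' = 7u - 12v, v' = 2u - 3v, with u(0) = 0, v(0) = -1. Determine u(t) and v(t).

u(t) = 6e^(3t) - 6e^(t), v(t) = 2e^(3t) - 3e^(t)

Coefficient matrix A = [[7, -12], [2, -3]].
Characteristic polynomial det(A - λI) = λ^2 - 4λ + 3 = 0.
Eigenvalues λ = 1, 3.
For λ=1: (A-λI) row 1 is [6, -12], so an eigenvector is (-2, -1).
For λ=3: (A-λI) row 1 is [4, -12], so an eigenvector is (-3, -1).
General solution: K_1e^(t)(-2,-1) + K_2e^(3t)(-3,-1).
Applying u(0)=0, v(0)=-1 gives K_1=3, K_2=-2.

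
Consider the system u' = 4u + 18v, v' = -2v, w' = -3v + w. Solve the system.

u(t) = c_1e^(4t) - 3c_2e^(-2t), v(t) = c_2e^(-2t), w(t) = c_2e^(-2t) + c_3e^(t)

Coefficient matrix A = [[4, 18, 0], [0, -2, 0], [0, -3, 1]].
det(A - λI) = 0 gives eigenvalues λ = 4, -2, 1.
For λ=4: eigenvector (1,0,0).
For λ=-2: eigenvector (-3,1,1).
For λ=1: eigenvector (0,0,1).
General solution: c_1e^(4t)(1,0,0) + c_2e^(-2t)(-3,1,1) + c_3e^(t)(0,0,1).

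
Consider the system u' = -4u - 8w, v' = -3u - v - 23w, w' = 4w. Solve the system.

Coefficient matrix A = [[-4, 0, -8], [-3, -1, -23], [0, 0, 4]].
det(A - λI) = 0 gives eigenvalues λ = -1, -4, 4.
For λ=-1: eigenvector (0,1,0).
For λ=-4: eigenvector (1,1,0).
For λ=4: eigenvector (-1,-4,1).
General solution: K_1e^(-t)(0,1,0) + K_2e^(-4t)(1,1,0) + K_3e^(4t)(-1,-4,1).

u(t) = K_2e^(-4t) - K_3e^(4t), v(t) = K_1e^(-t) + K_2e^(-4t) - 4K_3e^(4t), w(t) = K_3e^(4t)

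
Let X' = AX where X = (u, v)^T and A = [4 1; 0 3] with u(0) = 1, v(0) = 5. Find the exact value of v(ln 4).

A = [[4,1],[0,3]]; eigenvalues λ = 4, 3.
Eigenvectors: (1,0) for λ=4, (-1,1) for λ=3.
From the initial condition, c_1 = 6, c_2 = 5.
v(ln 4) = (6)(4^4)(0) + (5)(4^3)(1) = 320.

320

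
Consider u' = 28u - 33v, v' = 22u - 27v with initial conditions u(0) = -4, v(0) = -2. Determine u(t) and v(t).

u(t) = -6e^(6t) + 2e^(-5t), v(t) = -4e^(6t) + 2e^(-5t)

Coefficient matrix A = [[28, -33], [22, -27]].
Characteristic polynomial det(A - λI) = λ^2 - λ - 30 = 0.
Eigenvalues λ = 6, -5.
For λ=6: (A-λI) row 1 is [22, -33], so an eigenvector is (-3, -2).
For λ=-5: (A-λI) row 1 is [33, -33], so an eigenvector is (1, 1).
General solution: K_1e^(6t)(-3,-2) + K_2e^(-5t)(1,1).
Applying u(0)=-4, v(0)=-2 gives K_1=2, K_2=2.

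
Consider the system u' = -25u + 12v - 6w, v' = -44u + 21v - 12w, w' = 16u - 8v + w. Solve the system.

Coefficient matrix A = [[-25, 12, -6], [-44, 21, -12], [16, -8, 1]].
det(A - λI) = 0 gives eigenvalues λ = -1, 1, -3.
For λ=-1: eigenvector (1,2,0).
For λ=1: eigenvector (-3,-6,1).
For λ=-3: eigenvector (0,1,2).
General solution: c_1e^(-t)(1,2,0) + c_2e^(t)(-3,-6,1) + c_3e^(-3t)(0,1,2).

u(t) = c_1e^(-t) - 3c_2e^(t), v(t) = 2c_1e^(-t) - 6c_2e^(t) + c_3e^(-3t), w(t) = c_2e^(t) + 2c_3e^(-3t)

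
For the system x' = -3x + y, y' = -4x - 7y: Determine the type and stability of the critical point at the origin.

A = [[-3,1],[-4,-7]]; det(A-λI) = λ^2 + 10λ + 25.
repeated λ = -5 with a single eigenvector.

stable improper node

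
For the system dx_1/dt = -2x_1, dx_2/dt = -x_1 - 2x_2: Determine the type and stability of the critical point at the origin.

A = [[-2,0],[-1,-2]]; det(A-λI) = λ^2 + 4λ + 4.
repeated λ = -2 with a single eigenvector.

stable improper node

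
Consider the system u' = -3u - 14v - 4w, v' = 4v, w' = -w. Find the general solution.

u(t) = C_1e^(-3t) - 2C_2e^(4t) - 2C_3e^(-t), v(t) = C_2e^(4t), w(t) = C_3e^(-t)

Coefficient matrix A = [[-3, -14, -4], [0, 4, 0], [0, 0, -1]].
det(A - λI) = 0 gives eigenvalues λ = -3, 4, -1.
For λ=-3: eigenvector (1,0,0).
For λ=4: eigenvector (-2,1,0).
For λ=-1: eigenvector (-2,0,1).
General solution: C_1e^(-3t)(1,0,0) + C_2e^(4t)(-2,1,0) + C_3e^(-t)(-2,0,1).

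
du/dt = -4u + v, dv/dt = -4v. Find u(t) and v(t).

u(t) = c_1e^(-4t) + c_2te^(-4t) + 2c_2e^(-4t), v(t) = c_2e^(-4t)

Coefficient matrix A = [[-4, 1], [0, -4]].
Characteristic polynomial det(A - λI) = λ^2 + 8λ + 16 = 0.
Single eigenvalue λ = -4 with algebraic multiplicity 2.
Eigenvector v = (1,0); generalized eigenvector w with (A-λI)w=v is (2,1).
General solution: e^(-4t)[c_1·v + c_2·(t·v + w)].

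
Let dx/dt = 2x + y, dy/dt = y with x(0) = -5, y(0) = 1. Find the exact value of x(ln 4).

-68

A = [[2,1],[0,1]]; eigenvalues λ = 1, 2.
Eigenvectors: (1,-1) for λ=1, (-1,0) for λ=2.
From the initial condition, c_1 = -1, c_2 = 4.
x(ln 4) = (-1)(4^1)(1) + (4)(4^2)(-1) = -68.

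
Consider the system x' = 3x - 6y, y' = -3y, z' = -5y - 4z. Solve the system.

Coefficient matrix A = [[3, -6, 0], [0, -3, 0], [0, -5, -4]].
det(A - λI) = 0 gives eigenvalues λ = 3, -3, -4.
For λ=3: eigenvector (1,0,0).
For λ=-3: eigenvector (1,1,-5).
For λ=-4: eigenvector (0,0,1).
General solution: C_1e^(3t)(1,0,0) + C_2e^(-3t)(1,1,-5) + C_3e^(-4t)(0,0,1).

x(t) = C_1e^(3t) + C_2e^(-3t), y(t) = C_2e^(-3t), z(t) = -5C_2e^(-3t) + C_3e^(-4t)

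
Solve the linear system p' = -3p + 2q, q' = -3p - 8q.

p(t) = -2K_1e^(-6t) + K_2e^(-5t), q(t) = 3K_1e^(-6t) - K_2e^(-5t)

Coefficient matrix A = [[-3, 2], [-3, -8]].
Characteristic polynomial det(A - λI) = λ^2 + 11λ + 30 = 0.
Eigenvalues λ = -6, -5.
For λ=-6: (A-λI) row 1 is [3, 2], so an eigenvector is (-2, 3).
For λ=-5: (A-λI) row 1 is [2, 2], so an eigenvector is (1, -1).
General solution: K_1e^(-6t)(-2,3) + K_2e^(-5t)(1,-1).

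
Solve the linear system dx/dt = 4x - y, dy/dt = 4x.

Coefficient matrix A = [[4, -1], [4, 0]].
Characteristic polynomial det(A - λI) = λ^2 - 4λ + 4 = 0.
Single eigenvalue λ = 2 with algebraic multiplicity 2.
Eigenvector v = (-1,-2); generalized eigenvector w with (A-λI)w=v is (1,3).
General solution: e^(2t)[K_1·v + K_2·(t·v + w)].

x(t) = -K_1e^(2t) - K_2te^(2t) + K_2e^(2t), y(t) = -2K_1e^(2t) - 2K_2te^(2t) + 3K_2e^(2t)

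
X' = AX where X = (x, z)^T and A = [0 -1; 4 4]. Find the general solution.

x(t) = K_1e^(2t) + K_2te^(2t) - K_2e^(2t), z(t) = -2K_1e^(2t) - 2K_2te^(2t) + K_2e^(2t)

Coefficient matrix A = [[0, -1], [4, 4]].
Characteristic polynomial det(A - λI) = λ^2 - 4λ + 4 = 0.
Single eigenvalue λ = 2 with algebraic multiplicity 2.
Eigenvector v = (1,-2); generalized eigenvector w with (A-λI)w=v is (-1,1).
General solution: e^(2t)[K_1·v + K_2·(t·v + w)].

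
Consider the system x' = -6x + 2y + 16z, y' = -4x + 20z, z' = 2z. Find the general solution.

x(t) = -c_1e^(-2t) + c_2e^(-4t) + 3c_3e^(2t), y(t) = -2c_1e^(-2t) + c_2e^(-4t) + 4c_3e^(2t), z(t) = c_3e^(2t)

Coefficient matrix A = [[-6, 2, 16], [-4, 0, 20], [0, 0, 2]].
det(A - λI) = 0 gives eigenvalues λ = -2, -4, 2.
For λ=-2: eigenvector (-1,-2,0).
For λ=-4: eigenvector (1,1,0).
For λ=2: eigenvector (3,4,1).
General solution: c_1e^(-2t)(-1,-2,0) + c_2e^(-4t)(1,1,0) + c_3e^(2t)(3,4,1).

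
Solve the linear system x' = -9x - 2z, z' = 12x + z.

Coefficient matrix A = [[-9, -2], [12, 1]].
Characteristic polynomial det(A - λI) = λ^2 + 8λ + 15 = 0.
Eigenvalues λ = -3, -5.
For λ=-3: (A-λI) row 1 is [-6, -2], so an eigenvector is (1, -3).
For λ=-5: (A-λI) row 1 is [-4, -2], so an eigenvector is (1, -2).
General solution: c_1e^(-3t)(1,-3) + c_2e^(-5t)(1,-2).

x(t) = c_1e^(-3t) + c_2e^(-5t), z(t) = -3c_1e^(-3t) - 2c_2e^(-5t)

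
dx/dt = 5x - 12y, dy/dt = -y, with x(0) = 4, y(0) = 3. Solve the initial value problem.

x(t) = -2e^(5t) + 6e^(-t), y(t) = 3e^(-t)

Coefficient matrix A = [[5, -12], [0, -1]].
Characteristic polynomial det(A - λI) = λ^2 - 4λ - 5 = 0.
Eigenvalues λ = -1, 5.
For λ=-1: (A-λI) row 1 is [6, -12], so an eigenvector is (-2, -1).
For λ=5: (A-λI) row 1 is [0, -12], so an eigenvector is (1, 0).
General solution: K_1e^(-t)(-2,-1) + K_2e^(5t)(1,0).
Applying x(0)=4, y(0)=3 gives K_1=-3, K_2=-2.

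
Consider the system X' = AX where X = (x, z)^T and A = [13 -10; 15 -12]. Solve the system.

x(t) = C_1e^(3t) + 2C_2e^(-2t), z(t) = C_1e^(3t) + 3C_2e^(-2t)

Coefficient matrix A = [[13, -10], [15, -12]].
Characteristic polynomial det(A - λI) = λ^2 - λ - 6 = 0.
Eigenvalues λ = 3, -2.
For λ=3: (A-λI) row 1 is [10, -10], so an eigenvector is (1, 1).
For λ=-2: (A-λI) row 1 is [15, -10], so an eigenvector is (2, 3).
General solution: C_1e^(3t)(1,1) + C_2e^(-2t)(2,3).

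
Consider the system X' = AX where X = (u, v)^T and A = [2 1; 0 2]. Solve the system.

u(t) = -K_1e^(2t) - K_2te^(2t) + K_2e^(2t), v(t) = -K_2e^(2t)

Coefficient matrix A = [[2, 1], [0, 2]].
Characteristic polynomial det(A - λI) = λ^2 - 4λ + 4 = 0.
Single eigenvalue λ = 2 with algebraic multiplicity 2.
Eigenvector v = (-1,0); generalized eigenvector w with (A-λI)w=v is (1,-1).
General solution: e^(2t)[K_1·v + K_2·(t·v + w)].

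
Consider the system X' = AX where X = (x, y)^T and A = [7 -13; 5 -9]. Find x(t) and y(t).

x(t) = -2C_1e^(-t)sin(t) + 3C_1e^(-t)cos(t) + 3C_2e^(-t)sin(t) + 2C_2e^(-t)cos(t), y(t) = -C_1e^(-t)sin(t) + 2C_1e^(-t)cos(t) + 2C_2e^(-t)sin(t) + C_2e^(-t)cos(t)

Coefficient matrix A = [[7, -13], [5, -9]].
Characteristic polynomial det(A - λI) = λ^2 + 2λ + 2 = 0.
Eigenvalues λ = -1 ± i (complex conjugate pair).
For λ=-1+i: an eigenvector is (3,2) - i(-2,-1) = (3 + 2i, 2 + i).
A real fundamental pair from Re and Im of e^((-1+i)t)v: X_1 = e^(-t)(cos(t)·(3,2) + sin(t)·(-2,-1)), X_2 = e^(-t)(sin(t)·(3,2) - cos(t)·(-2,-1)).
General solution: C_1X_1 + C_2X_2.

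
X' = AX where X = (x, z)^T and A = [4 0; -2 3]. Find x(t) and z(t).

Coefficient matrix A = [[4, 0], [-2, 3]].
Characteristic polynomial det(A - λI) = λ^2 - 7λ + 12 = 0.
Eigenvalues λ = 3, 4.
For λ=3: (A-λI) row 1 is [1, 0], so an eigenvector is (0, -1).
For λ=4: (A-λI) row 2 is [-2, -1], so an eigenvector is (-1, 2).
General solution: c_1e^(3t)(0,-1) + c_2e^(4t)(-1,2).

x(t) = -c_2e^(4t), z(t) = -c_1e^(3t) + 2c_2e^(4t)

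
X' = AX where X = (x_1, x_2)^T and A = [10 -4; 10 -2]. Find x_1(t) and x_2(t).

Coefficient matrix A = [[10, -4], [10, -2]].
Characteristic polynomial det(A - λI) = λ^2 - 8λ + 20 = 0.
Eigenvalues λ = 4 ± 2i (complex conjugate pair).
For λ=4+2i: an eigenvector is (1,1) - i(1,2) = (1 - i, 1 - 2i).
A real fundamental pair from Re and Im of e^((4+2i)t)v: X_1 = e^(4t)(cos(2t)·(1,1) + sin(2t)·(1,2)), X_2 = e^(4t)(sin(2t)·(1,1) - cos(2t)·(1,2)).
General solution: c_1X_1 + c_2X_2.

x_1(t) = c_1e^(4t)sin(2t) + c_1e^(4t)cos(2t) + c_2e^(4t)sin(2t) - c_2e^(4t)cos(2t), x_2(t) = 2c_1e^(4t)sin(2t) + c_1e^(4t)cos(2t) + c_2e^(4t)sin(2t) - 2c_2e^(4t)cos(2t)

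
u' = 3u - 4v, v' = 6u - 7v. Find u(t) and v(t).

u(t) = K_1e^(-t) - 2K_2e^(-3t), v(t) = K_1e^(-t) - 3K_2e^(-3t)

Coefficient matrix A = [[3, -4], [6, -7]].
Characteristic polynomial det(A - λI) = λ^2 + 4λ + 3 = 0.
Eigenvalues λ = -1, -3.
For λ=-1: (A-λI) row 1 is [4, -4], so an eigenvector is (1, 1).
For λ=-3: (A-λI) row 1 is [6, -4], so an eigenvector is (-2, -3).
General solution: K_1e^(-t)(1,1) + K_2e^(-3t)(-2,-3).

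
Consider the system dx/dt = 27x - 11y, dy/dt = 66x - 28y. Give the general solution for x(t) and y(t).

x(t) = c_1e^(5t) + c_2e^(-6t), y(t) = 2c_1e^(5t) + 3c_2e^(-6t)

Coefficient matrix A = [[27, -11], [66, -28]].
Characteristic polynomial det(A - λI) = λ^2 + λ - 30 = 0.
Eigenvalues λ = 5, -6.
For λ=5: (A-λI) row 1 is [22, -11], so an eigenvector is (1, 2).
For λ=-6: (A-λI) row 1 is [33, -11], so an eigenvector is (1, 3).
General solution: c_1e^(5t)(1,2) + c_2e^(-6t)(1,3).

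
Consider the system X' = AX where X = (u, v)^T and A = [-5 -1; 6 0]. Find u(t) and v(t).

u(t) = C_1e^(-3t) + C_2e^(-2t), v(t) = -2C_1e^(-3t) - 3C_2e^(-2t)

Coefficient matrix A = [[-5, -1], [6, 0]].
Characteristic polynomial det(A - λI) = λ^2 + 5λ + 6 = 0.
Eigenvalues λ = -3, -2.
For λ=-3: (A-λI) row 1 is [-2, -1], so an eigenvector is (1, -2).
For λ=-2: (A-λI) row 1 is [-3, -1], so an eigenvector is (1, -3).
General solution: C_1e^(-3t)(1,-2) + C_2e^(-2t)(1,-3).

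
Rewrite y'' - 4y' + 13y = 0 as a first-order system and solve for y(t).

y(t) = c_1e^(2t)cos(3t) + c_2e^(2t)sin(3t)

Let x_1 = y, x_2 = y'. Then x_1' = x_2 and x_2' = -13x_1 + 4x_2.
A = [[0,1],[-13,4]]; det(A-λI) = λ^2 - 4λ + 13.
Eigenvalues λ = 2 ± 3i.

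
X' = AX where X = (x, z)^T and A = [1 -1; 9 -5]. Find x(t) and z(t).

Coefficient matrix A = [[1, -1], [9, -5]].
Characteristic polynomial det(A - λI) = λ^2 + 4λ + 4 = 0.
Single eigenvalue λ = -2 with algebraic multiplicity 2.
Eigenvector v = (-1,-3); generalized eigenvector w with (A-λI)w=v is (0,1).
General solution: e^(-2t)[C_1·v + C_2·(t·v + w)].

x(t) = -C_1e^(-2t) - C_2te^(-2t), z(t) = -3C_1e^(-2t) - 3C_2te^(-2t) + C_2e^(-2t)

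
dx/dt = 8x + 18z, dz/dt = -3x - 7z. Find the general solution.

x(t) = -3C_1e^(2t) - 2C_2e^(-t), z(t) = C_1e^(2t) + C_2e^(-t)

Coefficient matrix A = [[8, 18], [-3, -7]].
Characteristic polynomial det(A - λI) = λ^2 - λ - 2 = 0.
Eigenvalues λ = 2, -1.
For λ=2: (A-λI) row 1 is [6, 18], so an eigenvector is (-3, 1).
For λ=-1: (A-λI) row 1 is [9, 18], so an eigenvector is (-2, 1).
General solution: C_1e^(2t)(-3,1) + C_2e^(-t)(-2,1).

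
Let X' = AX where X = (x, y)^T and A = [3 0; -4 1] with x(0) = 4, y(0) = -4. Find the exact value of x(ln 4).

A = [[3,0],[-4,1]]; eigenvalues λ = 3, 1.
Eigenvectors: (-1,2) for λ=3, (0,-1) for λ=1.
From the initial condition, c_1 = -4, c_2 = -4.
x(ln 4) = (-4)(4^3)(-1) + (-4)(4^1)(0) = 256.

256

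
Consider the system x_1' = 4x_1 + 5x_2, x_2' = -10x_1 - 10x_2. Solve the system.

x_1(t) = -c_1e^(-3t)sin(t) + 2c_1e^(-3t)cos(t) + 2c_2e^(-3t)sin(t) + c_2e^(-3t)cos(t), x_2(t) = c_1e^(-3t)sin(t) - 3c_1e^(-3t)cos(t) - 3c_2e^(-3t)sin(t) - c_2e^(-3t)cos(t)

Coefficient matrix A = [[4, 5], [-10, -10]].
Characteristic polynomial det(A - λI) = λ^2 + 6λ + 10 = 0.
Eigenvalues λ = -3 ± i (complex conjugate pair).
For λ=-3+i: an eigenvector is (2,-3) - i(-1,1) = (2 + i, -3 - i).
A real fundamental pair from Re and Im of e^((-3+i)t)v: X_1 = e^(-3t)(cos(t)·(2,-3) + sin(t)·(-1,1)), X_2 = e^(-3t)(sin(t)·(2,-3) - cos(t)·(-1,1)).
General solution: c_1X_1 + c_2X_2.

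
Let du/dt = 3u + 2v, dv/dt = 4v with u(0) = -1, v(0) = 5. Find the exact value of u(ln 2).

72

A = [[3,2],[0,4]]; eigenvalues λ = 3, 4.
Eigenvectors: (1,0) for λ=3, (-2,-1) for λ=4.
From the initial condition, c_1 = -11, c_2 = -5.
u(ln 2) = (-11)(2^3)(1) + (-5)(2^4)(-2) = 72.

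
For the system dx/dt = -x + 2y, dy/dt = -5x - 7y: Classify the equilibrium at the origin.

stable spiral

A = [[-1,2],[-5,-7]]; det(A-λI) = λ^2 + 8λ + 17.
λ = -4 ± i: negative real part.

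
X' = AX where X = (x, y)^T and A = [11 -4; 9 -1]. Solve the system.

Coefficient matrix A = [[11, -4], [9, -1]].
Characteristic polynomial det(A - λI) = λ^2 - 10λ + 25 = 0.
Single eigenvalue λ = 5 with algebraic multiplicity 2.
Eigenvector v = (-2,-3); generalized eigenvector w with (A-λI)w=v is (1,2).
General solution: e^(5t)[K_1·v + K_2·(t·v + w)].

x(t) = -2K_1e^(5t) - 2K_2te^(5t) + K_2e^(5t), y(t) = -3K_1e^(5t) - 3K_2te^(5t) + 2K_2e^(5t)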